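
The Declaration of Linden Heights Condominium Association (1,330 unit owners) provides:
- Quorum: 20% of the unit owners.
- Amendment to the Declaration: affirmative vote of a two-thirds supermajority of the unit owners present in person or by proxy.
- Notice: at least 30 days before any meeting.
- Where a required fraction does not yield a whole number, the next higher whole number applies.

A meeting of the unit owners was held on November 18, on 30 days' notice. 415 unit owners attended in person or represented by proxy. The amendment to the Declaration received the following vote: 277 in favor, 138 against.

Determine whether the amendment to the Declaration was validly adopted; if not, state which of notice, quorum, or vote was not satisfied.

Valid — all requirements satisfied.

Notice: 30 days given; 30 required. Satisfied.
Quorum: 20% of 1,330 = 266; 415 present. Satisfied.
Vote: requires two-thirds of those present (415); 2/3 of 415 = 276.67, rounded up to 277, so 277 needed; 277 in favor. Satisfied.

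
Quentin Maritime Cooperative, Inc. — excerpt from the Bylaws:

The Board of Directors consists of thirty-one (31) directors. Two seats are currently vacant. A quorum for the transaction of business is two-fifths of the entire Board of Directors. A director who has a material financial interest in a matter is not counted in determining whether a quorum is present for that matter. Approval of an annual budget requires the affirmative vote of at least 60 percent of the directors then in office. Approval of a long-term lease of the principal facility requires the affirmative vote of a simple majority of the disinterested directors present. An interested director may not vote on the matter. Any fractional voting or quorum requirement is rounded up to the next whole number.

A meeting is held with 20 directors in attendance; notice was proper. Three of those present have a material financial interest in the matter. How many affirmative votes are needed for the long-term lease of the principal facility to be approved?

9

The long-term lease of the principal facility requires a majority of the disinterested directors present (20 − 3 = 17).
A majority of 17 is 9.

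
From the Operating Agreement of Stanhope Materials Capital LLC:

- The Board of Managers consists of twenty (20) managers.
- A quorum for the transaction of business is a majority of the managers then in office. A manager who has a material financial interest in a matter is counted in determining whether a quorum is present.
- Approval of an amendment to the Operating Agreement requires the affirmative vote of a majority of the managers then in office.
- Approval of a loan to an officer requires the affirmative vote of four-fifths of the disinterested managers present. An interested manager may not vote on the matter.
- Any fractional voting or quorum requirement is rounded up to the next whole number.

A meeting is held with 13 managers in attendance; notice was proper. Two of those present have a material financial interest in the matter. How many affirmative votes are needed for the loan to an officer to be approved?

The loan to an officer requires four-fifths of the disinterested managers present (13 − 2 = 11).
4/5 of 11 = 8.80, rounded up to 9.

9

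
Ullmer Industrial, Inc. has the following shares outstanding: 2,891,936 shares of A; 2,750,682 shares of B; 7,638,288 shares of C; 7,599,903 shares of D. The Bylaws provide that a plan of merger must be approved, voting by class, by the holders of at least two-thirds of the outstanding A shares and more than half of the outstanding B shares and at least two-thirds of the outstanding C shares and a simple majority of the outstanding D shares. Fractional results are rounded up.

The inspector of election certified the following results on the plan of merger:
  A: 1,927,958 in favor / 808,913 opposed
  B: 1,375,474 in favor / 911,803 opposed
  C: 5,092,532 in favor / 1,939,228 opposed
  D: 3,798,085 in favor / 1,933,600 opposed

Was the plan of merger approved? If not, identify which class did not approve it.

Not approved — the D shares did not give the required vote.

A: 2/3 of 2891936 = 1927957.33, rounded up to 1927958; 1,927,958 required, 1,927,958 in favor — approved.
B: a majority of 2750682 is 1375342; 1,375,342 required, 1,375,474 in favor — approved.
C: 2/3 of 7638288 = 5092192; 5,092,192 required, 5,092,532 in favor — approved.
D: a majority of 7599903 is 3799952; 3,799,952 required, 3,798,085 in favor — not approved.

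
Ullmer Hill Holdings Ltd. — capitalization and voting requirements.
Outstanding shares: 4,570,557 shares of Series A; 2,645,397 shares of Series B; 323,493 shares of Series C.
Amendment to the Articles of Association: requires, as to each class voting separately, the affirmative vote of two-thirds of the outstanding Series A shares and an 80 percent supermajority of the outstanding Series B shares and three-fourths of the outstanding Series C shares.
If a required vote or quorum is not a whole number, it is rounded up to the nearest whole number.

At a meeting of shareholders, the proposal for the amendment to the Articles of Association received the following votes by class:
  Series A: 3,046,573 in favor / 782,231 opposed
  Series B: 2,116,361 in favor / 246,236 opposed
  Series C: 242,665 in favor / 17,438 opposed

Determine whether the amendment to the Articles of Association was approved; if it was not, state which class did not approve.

Not approved — the Series A shares did not give the required vote.

Series A: 2/3 of 4570557 = 3047038; 3,047,038 required, 3,046,573 in favor — not approved.
Series B: 4/5 of 2645397 = 2116317.60, rounded up to 2116318; 2,116,318 required, 2,116,361 in favor — approved.
Series C: 3/4 of 323493 = 242619.75, rounded up to 242620; 242,620 required, 242,665 in favor — approved.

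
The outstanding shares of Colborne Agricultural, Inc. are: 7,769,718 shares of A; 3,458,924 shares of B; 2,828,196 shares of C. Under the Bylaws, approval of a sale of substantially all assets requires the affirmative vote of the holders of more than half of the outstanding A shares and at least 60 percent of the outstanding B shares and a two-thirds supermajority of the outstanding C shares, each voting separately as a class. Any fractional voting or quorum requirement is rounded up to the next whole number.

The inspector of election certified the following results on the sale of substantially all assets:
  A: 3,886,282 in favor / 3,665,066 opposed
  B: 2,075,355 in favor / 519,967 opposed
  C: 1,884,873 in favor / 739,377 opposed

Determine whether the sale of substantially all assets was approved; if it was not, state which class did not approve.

A: a majority of 7769718 is 3884860; 3,884,860 required, 3,886,282 in favor — approved.
B: 3/5 of 3458924 = 2075354.40, rounded up to 2075355; 2,075,355 required, 2,075,355 in favor — approved.
C: 2/3 of 2828196 = 1885464; 1,885,464 required, 1,884,873 in favor — not approved.

Not approved — the C shares did not give the required vote.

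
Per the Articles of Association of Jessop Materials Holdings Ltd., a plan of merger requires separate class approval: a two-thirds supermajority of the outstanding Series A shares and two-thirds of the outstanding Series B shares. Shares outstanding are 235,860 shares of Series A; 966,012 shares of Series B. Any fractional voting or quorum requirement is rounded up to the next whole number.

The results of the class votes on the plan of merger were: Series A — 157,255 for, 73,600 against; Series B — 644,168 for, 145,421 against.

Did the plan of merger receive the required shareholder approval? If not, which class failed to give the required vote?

Series A: 2/3 of 235860 = 157240; 157,240 required, 157,255 in favor — approved.
Series B: 2/3 of 966012 = 644008; 644,008 required, 644,168 in favor — approved.

Approved — every class gave the required vote.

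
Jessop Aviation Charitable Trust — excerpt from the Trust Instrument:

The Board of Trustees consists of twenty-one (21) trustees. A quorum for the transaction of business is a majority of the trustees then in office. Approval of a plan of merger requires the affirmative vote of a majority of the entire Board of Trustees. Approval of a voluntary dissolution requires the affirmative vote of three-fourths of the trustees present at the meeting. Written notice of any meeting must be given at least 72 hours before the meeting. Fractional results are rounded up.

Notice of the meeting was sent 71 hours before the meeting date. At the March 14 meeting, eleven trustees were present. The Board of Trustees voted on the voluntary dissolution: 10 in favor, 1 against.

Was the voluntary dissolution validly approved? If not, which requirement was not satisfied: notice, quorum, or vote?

Invalid — notice requirement not satisfied.

Notice: 71 hours given; 72 required (71 < 72). Not satisfied.
Quorum: 11 present; quorum is 11. Satisfied.
Vote: the voluntary dissolution requires three-fourths of the trustees present (11). 3/4 of 11 = 8.25, rounded up to 9, so 9 affirmative votes are needed; 10 voted in favor. Satisfied.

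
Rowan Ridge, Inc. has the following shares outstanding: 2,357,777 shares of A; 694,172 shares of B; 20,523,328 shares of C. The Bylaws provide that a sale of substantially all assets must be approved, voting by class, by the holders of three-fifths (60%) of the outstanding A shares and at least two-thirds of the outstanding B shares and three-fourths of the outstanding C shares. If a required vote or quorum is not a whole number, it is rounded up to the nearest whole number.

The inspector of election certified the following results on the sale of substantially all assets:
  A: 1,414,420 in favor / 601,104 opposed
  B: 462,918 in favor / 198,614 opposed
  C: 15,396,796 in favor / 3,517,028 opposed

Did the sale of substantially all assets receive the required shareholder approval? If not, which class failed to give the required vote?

Not approved — the A shares did not give the required vote.

A: 3/5 of 2357777 = 1414666.20, rounded up to 1414667; 1,414,667 required, 1,414,420 in favor — not approved.
B: 2/3 of 694172 = 462781.33, rounded up to 462782; 462,782 required, 462,918 in favor — approved.
C: 3/4 of 20523328 = 15392496; 15,392,496 required, 15,396,796 in favor — approved.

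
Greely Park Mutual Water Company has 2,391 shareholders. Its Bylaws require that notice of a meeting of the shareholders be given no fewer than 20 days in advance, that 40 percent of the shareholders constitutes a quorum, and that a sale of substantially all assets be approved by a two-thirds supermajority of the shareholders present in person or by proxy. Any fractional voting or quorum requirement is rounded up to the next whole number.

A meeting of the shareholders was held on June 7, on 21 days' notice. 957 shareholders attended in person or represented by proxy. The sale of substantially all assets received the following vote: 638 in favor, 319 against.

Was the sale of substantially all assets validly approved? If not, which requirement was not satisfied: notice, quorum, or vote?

Valid — all requirements satisfied.

Notice: 21 days given; 20 required. Satisfied.
Quorum: 40% of 2,391 = 956.40, rounded up to 957; 957 present. Satisfied.
Vote: requires two-thirds of those present (957); 2/3 of 957 = 638, so 638 needed; 638 in favor. Satisfied.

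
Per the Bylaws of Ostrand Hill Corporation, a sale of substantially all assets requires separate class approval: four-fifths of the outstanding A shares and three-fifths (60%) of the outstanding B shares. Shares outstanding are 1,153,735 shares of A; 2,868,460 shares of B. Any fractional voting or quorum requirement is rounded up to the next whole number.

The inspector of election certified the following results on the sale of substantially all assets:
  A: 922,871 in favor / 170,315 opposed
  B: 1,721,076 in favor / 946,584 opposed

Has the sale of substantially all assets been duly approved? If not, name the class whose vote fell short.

Not approved — the A shares did not give the required vote.

A: 4/5 of 1153735 = 922988; 922,988 required, 922,871 in favor — not approved.
B: 3/5 of 2868460 = 1721076; 1,721,076 required, 1,721,076 in favor — approved.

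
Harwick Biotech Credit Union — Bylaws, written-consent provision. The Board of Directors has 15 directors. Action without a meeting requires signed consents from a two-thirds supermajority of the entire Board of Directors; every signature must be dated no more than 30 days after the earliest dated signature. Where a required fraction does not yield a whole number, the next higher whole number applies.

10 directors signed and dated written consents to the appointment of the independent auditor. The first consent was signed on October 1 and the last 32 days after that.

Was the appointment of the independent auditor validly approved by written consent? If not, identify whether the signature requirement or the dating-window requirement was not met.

Not effective — dating-window requirement not satisfied.

Signatures required: a two-thirds supermajority of 15 — 2/3 of 15 = 10, so 10 needed; 10 signed. Sufficient.
Dating window: the latest signature is 32 days after the earliest; the limit is 30 days. Outside the window.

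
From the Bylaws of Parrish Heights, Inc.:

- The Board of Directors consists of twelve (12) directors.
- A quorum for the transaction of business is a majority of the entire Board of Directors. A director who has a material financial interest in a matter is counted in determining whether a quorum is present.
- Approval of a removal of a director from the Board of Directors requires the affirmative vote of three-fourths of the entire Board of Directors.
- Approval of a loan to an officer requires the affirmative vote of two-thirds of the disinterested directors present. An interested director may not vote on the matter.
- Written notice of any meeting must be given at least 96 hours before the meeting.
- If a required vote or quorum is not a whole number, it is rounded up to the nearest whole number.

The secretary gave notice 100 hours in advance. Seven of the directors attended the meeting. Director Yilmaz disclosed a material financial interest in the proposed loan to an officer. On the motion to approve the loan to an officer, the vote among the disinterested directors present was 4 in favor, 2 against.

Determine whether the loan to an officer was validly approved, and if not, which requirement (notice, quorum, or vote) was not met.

Valid — all requirements satisfied.

Notice: 100 hours given; 96 required (100 ≥ 96). Satisfied.
Quorum: 7 present (interested directors count toward quorum); quorum is 7. Satisfied.
Vote: the loan to an officer requires two-thirds of the disinterested directors present (7 − 1 = 6). 2/3 of 6 = 4, so 4 affirmative votes are needed; 4 voted in favor. Satisfied.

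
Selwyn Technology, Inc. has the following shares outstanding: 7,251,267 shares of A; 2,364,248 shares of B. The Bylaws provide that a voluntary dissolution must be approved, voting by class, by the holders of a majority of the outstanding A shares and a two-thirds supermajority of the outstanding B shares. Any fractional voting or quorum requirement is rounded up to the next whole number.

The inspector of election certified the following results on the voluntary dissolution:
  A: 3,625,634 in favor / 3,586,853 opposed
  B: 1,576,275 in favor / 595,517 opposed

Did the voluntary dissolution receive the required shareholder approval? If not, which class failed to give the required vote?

A: a majority of 7251267 is 3625634; 3,625,634 required, 3,625,634 in favor — approved.
B: 2/3 of 2364248 = 1576165.33, rounded up to 1576166; 1,576,166 required, 1,576,275 in favor — approved.

Approved — every class gave the required vote.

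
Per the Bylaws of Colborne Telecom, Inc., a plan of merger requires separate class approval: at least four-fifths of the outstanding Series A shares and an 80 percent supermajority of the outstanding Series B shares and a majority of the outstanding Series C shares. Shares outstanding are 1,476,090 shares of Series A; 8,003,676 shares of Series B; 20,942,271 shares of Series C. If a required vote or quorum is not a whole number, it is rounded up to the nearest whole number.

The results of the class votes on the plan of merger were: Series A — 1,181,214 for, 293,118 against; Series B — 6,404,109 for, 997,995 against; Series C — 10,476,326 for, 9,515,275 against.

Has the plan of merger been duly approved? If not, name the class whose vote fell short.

Series A: 4/5 of 1476090 = 1180872; 1,180,872 required, 1,181,214 in favor — approved.
Series B: 4/5 of 8003676 = 6402940.80, rounded up to 6402941; 6,402,941 required, 6,404,109 in favor — approved.
Series C: a majority of 20942271 is 10471136; 10,471,136 required, 10,476,326 in favor — approved.

Approved — every class gave the required vote.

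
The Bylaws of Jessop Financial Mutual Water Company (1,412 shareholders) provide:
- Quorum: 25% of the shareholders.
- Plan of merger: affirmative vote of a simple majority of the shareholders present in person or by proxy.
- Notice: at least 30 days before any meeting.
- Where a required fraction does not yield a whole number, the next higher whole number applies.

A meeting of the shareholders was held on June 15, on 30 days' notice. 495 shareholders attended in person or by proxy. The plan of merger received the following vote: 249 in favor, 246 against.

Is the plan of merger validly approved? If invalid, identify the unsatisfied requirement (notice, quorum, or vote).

Notice: 30 days given; 30 required. Satisfied.
Quorum: 25% of 1,412 = 353; 495 present. Satisfied.
Vote: requires a majority of those present (495); a majority of 495 is 248, so 248 needed; 249 in favor. Satisfied.

Valid — all requirements satisfied.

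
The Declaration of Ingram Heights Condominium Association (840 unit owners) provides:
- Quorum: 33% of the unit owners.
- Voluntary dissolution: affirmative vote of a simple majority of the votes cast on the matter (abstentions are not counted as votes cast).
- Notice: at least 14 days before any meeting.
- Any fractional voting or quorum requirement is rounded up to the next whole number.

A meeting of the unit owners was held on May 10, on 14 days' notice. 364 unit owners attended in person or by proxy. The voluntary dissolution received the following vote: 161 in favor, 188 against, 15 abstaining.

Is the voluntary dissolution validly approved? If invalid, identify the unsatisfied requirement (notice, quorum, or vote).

Invalid — vote requirement not satisfied.

Notice: 14 days given; 14 required. Satisfied.
Quorum: 33% of 840 = 277.20, rounded up to 278; 364 present. Satisfied.
Vote: requires a majority of the votes cast (364 − 15 abstaining = 349); a majority of 349 is 175, so 175 needed; 161 in favor. Not satisfied.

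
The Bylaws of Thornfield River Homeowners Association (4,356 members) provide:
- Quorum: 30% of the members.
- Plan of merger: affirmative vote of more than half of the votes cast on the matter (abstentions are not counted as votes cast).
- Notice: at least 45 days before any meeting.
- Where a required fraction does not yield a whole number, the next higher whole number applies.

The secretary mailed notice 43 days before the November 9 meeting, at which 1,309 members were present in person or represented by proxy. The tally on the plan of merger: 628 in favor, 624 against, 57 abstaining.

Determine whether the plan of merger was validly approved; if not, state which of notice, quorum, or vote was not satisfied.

Invalid — notice requirement not satisfied.

Notice: 43 days given; 45 required. Not satisfied.
Quorum: 30% of 4,356 = 1,306.80, rounded up to 1,307; 1,309 present. Satisfied.
Vote: requires a majority of the votes cast (1,309 − 57 abstaining = 1,252); a majority of 1252 is 627, so 627 needed; 628 in favor. Satisfied.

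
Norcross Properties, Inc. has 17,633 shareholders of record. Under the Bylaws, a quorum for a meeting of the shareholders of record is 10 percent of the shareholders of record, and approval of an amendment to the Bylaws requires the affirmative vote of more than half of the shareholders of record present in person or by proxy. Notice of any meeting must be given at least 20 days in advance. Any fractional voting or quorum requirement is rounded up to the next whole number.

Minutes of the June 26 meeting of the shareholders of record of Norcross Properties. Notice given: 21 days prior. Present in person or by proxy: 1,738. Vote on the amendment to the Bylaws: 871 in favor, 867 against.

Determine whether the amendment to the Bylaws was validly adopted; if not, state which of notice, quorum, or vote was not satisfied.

Notice: 21 days given; 20 required. Satisfied.
Quorum: 10% of 17,633 = 1,763.30, rounded up to 1,764; 1,738 present. Not satisfied.
Vote: requires a majority of those present (1,738); a majority of 1738 is 870, so 870 needed; 871 in favor. Satisfied.

Invalid — quorum requirement not satisfied.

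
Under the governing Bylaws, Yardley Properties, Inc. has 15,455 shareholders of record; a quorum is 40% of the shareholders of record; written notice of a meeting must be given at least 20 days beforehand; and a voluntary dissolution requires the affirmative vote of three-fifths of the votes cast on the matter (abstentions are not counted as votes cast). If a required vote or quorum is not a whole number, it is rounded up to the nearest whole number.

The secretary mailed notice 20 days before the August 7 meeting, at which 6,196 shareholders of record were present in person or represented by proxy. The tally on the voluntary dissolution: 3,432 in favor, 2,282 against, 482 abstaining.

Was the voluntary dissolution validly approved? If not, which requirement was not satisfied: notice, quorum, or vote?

Valid — all requirements satisfied.

Notice: 20 days given; 20 required. Satisfied.
Quorum: 40% of 15,455 = 6,182; 6,196 present. Satisfied.
Vote: requires three-fifths of the votes cast (6,196 − 482 abstaining = 5,714); 3/5 of 5714 = 3428.40, rounded up to 3429, so 3,429 needed; 3,432 in favor. Satisfied.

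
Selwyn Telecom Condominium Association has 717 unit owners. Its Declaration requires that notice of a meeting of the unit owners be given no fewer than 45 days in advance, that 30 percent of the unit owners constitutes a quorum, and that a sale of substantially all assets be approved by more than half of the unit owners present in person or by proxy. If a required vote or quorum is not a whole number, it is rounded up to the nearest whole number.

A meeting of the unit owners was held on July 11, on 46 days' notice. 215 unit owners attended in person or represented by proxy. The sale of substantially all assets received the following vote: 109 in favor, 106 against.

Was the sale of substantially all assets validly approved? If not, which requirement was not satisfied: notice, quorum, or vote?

Notice: 46 days given; 45 required. Satisfied.
Quorum: 30% of 717 = 215.10, rounded up to 216; 215 present. Not satisfied.
Vote: requires a majority of those present (215); a majority of 215 is 108, so 108 needed; 109 in favor. Satisfied.

Invalid — quorum requirement not satisfied.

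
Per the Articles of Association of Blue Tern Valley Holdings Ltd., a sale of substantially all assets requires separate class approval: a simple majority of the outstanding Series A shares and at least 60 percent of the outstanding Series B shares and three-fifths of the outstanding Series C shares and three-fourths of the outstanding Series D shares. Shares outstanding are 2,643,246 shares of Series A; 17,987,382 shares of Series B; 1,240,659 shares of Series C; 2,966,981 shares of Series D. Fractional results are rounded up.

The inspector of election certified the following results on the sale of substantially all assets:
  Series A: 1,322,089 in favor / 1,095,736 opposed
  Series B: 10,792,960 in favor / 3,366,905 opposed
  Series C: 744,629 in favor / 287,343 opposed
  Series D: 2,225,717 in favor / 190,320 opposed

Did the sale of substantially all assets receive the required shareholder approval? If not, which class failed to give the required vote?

Approved — every class gave the required vote.

Series A: a majority of 2643246 is 1321624; 1,321,624 required, 1,322,089 in favor — approved.
Series B: 3/5 of 17987382 = 10792429.20, rounded up to 10792430; 10,792,430 required, 10,792,960 in favor — approved.
Series C: 3/5 of 1240659 = 744395.40, rounded up to 744396; 744,396 required, 744,629 in favor — approved.
Series D: 3/4 of 2966981 = 2225235.75, rounded up to 2225236; 2,225,236 required, 2,225,717 in favor — approved.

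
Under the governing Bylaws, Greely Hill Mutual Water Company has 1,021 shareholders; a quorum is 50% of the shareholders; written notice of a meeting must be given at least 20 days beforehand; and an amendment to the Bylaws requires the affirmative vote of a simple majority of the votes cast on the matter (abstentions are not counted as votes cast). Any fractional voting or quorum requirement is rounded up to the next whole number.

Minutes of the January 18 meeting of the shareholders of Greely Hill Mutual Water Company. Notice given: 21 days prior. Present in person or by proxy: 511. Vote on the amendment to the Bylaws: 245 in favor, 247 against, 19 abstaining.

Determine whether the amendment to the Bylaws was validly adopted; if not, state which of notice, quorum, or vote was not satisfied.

Invalid — vote requirement not satisfied.

Notice: 21 days given; 20 required. Satisfied.
Quorum: 50% of 1,021 = 510.50, rounded up to 511; 511 present. Satisfied.
Vote: requires a majority of the votes cast (511 − 19 abstaining = 492); a majority of 492 is 247, so 247 needed; 245 in favor. Not satisfied.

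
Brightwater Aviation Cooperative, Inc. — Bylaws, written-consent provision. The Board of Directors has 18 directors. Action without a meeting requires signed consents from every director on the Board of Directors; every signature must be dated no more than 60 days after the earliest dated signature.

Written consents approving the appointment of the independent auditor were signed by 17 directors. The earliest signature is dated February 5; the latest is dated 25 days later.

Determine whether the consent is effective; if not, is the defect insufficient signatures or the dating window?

Not effective — insufficient signatures.

Signatures required: the unanimous vote of 18 — unanimous means all 18, so 18 needed; 17 signed. Insufficient.
Dating window: the latest signature is 25 days after the earliest; the limit is 60 days. Within the window.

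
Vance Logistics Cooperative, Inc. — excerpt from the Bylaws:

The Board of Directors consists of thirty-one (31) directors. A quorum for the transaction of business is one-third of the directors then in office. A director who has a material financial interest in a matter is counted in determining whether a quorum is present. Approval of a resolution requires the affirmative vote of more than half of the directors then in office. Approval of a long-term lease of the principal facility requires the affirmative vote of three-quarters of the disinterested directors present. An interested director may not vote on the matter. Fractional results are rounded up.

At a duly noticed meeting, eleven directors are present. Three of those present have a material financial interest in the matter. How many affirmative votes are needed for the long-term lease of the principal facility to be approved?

6

The long-term lease of the principal facility requires three-fourths of the disinterested directors present (11 − 3 = 8).
3/4 of 8 = 6.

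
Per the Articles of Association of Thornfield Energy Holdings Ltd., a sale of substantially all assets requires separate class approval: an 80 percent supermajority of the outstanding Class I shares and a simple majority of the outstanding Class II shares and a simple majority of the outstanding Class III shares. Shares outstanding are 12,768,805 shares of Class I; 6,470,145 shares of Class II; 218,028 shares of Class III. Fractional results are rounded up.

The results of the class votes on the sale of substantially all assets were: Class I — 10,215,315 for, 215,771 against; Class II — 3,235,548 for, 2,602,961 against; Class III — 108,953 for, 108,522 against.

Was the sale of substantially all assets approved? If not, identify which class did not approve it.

Class I: 4/5 of 12768805 = 10215044; 10,215,044 required, 10,215,315 in favor — approved.
Class II: a majority of 6470145 is 3235073; 3,235,073 required, 3,235,548 in favor — approved.
Class III: a majority of 218028 is 109015; 109,015 required, 108,953 in favor — not approved.

Not approved — the Class III shares did not give the required vote.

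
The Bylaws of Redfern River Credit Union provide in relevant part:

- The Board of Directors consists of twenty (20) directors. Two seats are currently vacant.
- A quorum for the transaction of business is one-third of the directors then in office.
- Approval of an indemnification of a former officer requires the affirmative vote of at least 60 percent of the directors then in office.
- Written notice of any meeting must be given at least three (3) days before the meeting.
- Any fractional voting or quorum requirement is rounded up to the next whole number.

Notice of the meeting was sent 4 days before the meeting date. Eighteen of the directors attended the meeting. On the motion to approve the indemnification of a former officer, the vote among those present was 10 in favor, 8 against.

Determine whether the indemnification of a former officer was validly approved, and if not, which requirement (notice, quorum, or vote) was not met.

Invalid — vote requirement not satisfied.

Notice: 4 days given; 3 required (4 ≥ 3). Satisfied.
Quorum: 18 present; quorum is 6. Satisfied.
Vote: the indemnification of a former officer requires three-fifths of the directors then in office (18). 3/5 of 18 = 10.80, rounded up to 11, so 11 affirmative votes are needed; 10 voted in favor. Not satisfied.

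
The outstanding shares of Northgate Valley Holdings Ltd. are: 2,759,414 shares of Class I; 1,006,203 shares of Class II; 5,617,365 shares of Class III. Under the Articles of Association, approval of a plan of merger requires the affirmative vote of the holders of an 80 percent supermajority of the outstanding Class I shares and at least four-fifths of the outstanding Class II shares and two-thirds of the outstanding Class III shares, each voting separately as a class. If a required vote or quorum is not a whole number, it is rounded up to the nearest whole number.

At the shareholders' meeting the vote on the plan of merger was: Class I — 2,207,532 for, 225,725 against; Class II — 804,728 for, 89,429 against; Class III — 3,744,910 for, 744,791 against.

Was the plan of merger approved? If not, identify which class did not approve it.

Not approved — the Class II shares did not give the required vote.

Class I: 4/5 of 2759414 = 2207531.20, rounded up to 2207532; 2,207,532 required, 2,207,532 in favor — approved.
Class II: 4/5 of 1006203 = 804962.40, rounded up to 804963; 804,963 required, 804,728 in favor — not approved.
Class III: 2/3 of 5617365 = 3744910; 3,744,910 required, 3,744,910 in favor — approved.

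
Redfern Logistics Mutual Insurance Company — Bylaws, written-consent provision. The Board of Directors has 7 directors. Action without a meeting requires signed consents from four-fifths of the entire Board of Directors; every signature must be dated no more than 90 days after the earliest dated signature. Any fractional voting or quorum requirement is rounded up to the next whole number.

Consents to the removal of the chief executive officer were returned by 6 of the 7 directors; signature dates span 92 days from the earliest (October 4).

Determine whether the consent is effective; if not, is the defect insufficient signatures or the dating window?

Signatures required: four-fifths of 7 — 4/5 of 7 = 5.60, rounded up to 6, so 6 needed; 6 signed. Sufficient.
Dating window: the latest signature is 92 days after the earliest; the limit is 90 days. Outside the window.

Not effective — dating-window requirement not satisfied.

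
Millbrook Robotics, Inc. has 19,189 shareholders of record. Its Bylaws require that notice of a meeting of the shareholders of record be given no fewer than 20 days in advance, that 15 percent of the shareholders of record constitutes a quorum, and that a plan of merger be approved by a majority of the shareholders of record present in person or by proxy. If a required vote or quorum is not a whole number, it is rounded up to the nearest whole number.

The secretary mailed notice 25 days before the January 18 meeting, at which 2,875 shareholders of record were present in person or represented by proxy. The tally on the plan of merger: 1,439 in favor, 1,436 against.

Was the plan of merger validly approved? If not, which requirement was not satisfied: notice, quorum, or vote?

Notice: 25 days given; 20 required. Satisfied.
Quorum: 15% of 19,189 = 2,878.35, rounded up to 2,879; 2,875 present. Not satisfied.
Vote: requires a majority of those present (2,875); a majority of 2875 is 1438, so 1,438 needed; 1,439 in favor. Satisfied.

Invalid — quorum requirement not satisfied.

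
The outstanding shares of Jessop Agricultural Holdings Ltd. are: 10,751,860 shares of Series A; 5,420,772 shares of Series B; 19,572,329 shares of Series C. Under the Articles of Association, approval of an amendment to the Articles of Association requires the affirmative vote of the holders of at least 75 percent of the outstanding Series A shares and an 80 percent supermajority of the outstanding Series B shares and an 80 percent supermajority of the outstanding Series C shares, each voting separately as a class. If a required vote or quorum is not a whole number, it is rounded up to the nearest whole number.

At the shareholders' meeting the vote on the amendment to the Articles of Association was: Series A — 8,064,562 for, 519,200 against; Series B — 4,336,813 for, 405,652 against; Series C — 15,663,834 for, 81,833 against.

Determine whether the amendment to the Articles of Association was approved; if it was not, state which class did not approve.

Approved — every class gave the required vote.

Series A: 3/4 of 10751860 = 8063895; 8,063,895 required, 8,064,562 in favor — approved.
Series B: 4/5 of 5420772 = 4336617.60, rounded up to 4336618; 4,336,618 required, 4,336,813 in favor — approved.
Series C: 4/5 of 19572329 = 15657863.20, rounded up to 15657864; 15,657,864 required, 15,663,834 in favor — approved.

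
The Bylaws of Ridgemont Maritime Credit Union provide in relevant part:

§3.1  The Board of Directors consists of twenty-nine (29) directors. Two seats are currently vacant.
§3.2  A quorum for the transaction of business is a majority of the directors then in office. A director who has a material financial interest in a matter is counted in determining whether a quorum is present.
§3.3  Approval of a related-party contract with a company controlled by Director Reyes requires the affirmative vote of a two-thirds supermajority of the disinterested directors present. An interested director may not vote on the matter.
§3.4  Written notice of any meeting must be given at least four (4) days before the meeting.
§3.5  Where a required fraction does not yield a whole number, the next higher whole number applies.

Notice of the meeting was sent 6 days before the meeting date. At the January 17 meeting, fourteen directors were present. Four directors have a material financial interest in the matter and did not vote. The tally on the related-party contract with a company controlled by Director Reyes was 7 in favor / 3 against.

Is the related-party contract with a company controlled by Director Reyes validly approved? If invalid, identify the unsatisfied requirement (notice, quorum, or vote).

Notice: 6 days given; 4 required (6 ≥ 4). Satisfied.
Quorum: 14 present (interested directors count toward quorum); quorum is 14. Satisfied.
Vote: the related-party contract with a company controlled by Director Reyes requires two-thirds of the disinterested directors present (14 − 4 = 10). 2/3 of 10 = 6.67, rounded up to 7, so 7 affirmative votes are needed; 7 voted in favor. Satisfied.

Valid — all requirements satisfied.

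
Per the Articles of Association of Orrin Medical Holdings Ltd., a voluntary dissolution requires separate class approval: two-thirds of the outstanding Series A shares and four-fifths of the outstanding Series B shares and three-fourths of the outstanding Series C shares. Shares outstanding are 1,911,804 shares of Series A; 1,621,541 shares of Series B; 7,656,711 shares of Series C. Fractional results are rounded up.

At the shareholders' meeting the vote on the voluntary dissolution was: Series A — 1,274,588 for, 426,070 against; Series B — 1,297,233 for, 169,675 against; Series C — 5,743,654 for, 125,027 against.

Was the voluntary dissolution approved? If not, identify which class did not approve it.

Approved — every class gave the required vote.

Series A: 2/3 of 1911804 = 1274536; 1,274,536 required, 1,274,588 in favor — approved.
Series B: 4/5 of 1621541 = 1297232.80, rounded up to 1297233; 1,297,233 required, 1,297,233 in favor — approved.
Series C: 3/4 of 7656711 = 5742533.25, rounded up to 5742534; 5,742,534 required, 5,743,654 in favor — approved.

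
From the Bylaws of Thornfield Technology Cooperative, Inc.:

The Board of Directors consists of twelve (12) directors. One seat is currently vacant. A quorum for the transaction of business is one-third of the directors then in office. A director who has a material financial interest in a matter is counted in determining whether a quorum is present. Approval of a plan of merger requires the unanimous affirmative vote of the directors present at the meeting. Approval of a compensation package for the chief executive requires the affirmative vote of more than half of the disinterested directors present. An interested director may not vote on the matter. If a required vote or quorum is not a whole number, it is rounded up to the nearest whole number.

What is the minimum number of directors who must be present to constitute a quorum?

4

1/3 of 11 = 3.67, rounded up to 4.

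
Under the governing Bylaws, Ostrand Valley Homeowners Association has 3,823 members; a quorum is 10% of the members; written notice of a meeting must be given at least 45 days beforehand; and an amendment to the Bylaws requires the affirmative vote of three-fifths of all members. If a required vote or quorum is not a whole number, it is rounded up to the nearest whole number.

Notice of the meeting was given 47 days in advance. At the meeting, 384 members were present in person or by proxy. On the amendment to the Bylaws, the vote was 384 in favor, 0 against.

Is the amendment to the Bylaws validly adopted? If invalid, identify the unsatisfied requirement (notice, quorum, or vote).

Notice: 47 days given; 45 required. Satisfied.
Quorum: 10% of 3,823 = 382.30, rounded up to 383; 384 present. Satisfied.
Vote: requires three-fifths of all members (3,823); 3/5 of 3823 = 2293.80, rounded up to 2294, so 2,294 needed; 384 in favor. Not satisfied.

Invalid — vote requirement not satisfied.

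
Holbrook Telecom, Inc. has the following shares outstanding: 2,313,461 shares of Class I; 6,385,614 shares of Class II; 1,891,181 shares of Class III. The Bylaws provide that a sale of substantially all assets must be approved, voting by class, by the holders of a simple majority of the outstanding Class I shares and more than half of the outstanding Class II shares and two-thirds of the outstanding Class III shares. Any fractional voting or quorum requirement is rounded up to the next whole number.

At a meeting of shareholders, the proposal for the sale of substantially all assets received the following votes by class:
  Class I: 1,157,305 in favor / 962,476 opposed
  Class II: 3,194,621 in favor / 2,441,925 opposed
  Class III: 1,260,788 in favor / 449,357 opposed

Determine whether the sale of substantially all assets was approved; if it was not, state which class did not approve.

Class I: a majority of 2313461 is 1156731; 1,156,731 required, 1,157,305 in favor — approved.
Class II: a majority of 6385614 is 3192808; 3,192,808 required, 3,194,621 in favor — approved.
Class III: 2/3 of 1891181 = 1260787.33, rounded up to 1260788; 1,260,788 required, 1,260,788 in favor — approved.

Approved — every class gave the required vote.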